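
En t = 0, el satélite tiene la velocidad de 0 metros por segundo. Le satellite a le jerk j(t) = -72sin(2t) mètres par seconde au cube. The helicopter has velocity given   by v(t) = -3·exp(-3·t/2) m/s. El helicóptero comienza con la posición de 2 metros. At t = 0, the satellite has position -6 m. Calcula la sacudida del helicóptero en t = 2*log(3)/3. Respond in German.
Um dies zu lösen, müssen wir 2 Ableitungen unserer Gleichung für die Geschwindigkeit v(t) = -3·exp(-3·t/2) nehmen. Mit d/dt von v(t) finden wir a(t) = 9·exp(-3·t/2)/2. Die Ableitung von der Beschleunigung ergibt den Ruck: j(t) = -27·exp(-3·t/2)/4. Wir haben den Ruck j(t) = -27·exp(-3·t/2)/4. Durch Einsetzen von t = 2*log(3)/3: j(2*log(3)/3) = -9/4.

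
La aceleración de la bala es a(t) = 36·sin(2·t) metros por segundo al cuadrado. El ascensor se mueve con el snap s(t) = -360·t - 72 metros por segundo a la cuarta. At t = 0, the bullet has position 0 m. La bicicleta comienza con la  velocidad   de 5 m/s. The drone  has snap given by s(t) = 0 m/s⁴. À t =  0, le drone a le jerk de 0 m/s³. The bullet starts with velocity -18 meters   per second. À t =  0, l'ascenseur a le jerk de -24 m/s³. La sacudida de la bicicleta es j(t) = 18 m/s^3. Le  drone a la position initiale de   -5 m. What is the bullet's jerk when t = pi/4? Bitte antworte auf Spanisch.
Para resolver esto, necesitamos tomar 1 derivada de nuestra ecuación de la aceleración a(t) = 36·sin(2·t). Tomando d/dt de a(t), encontramos j(t) = 72·cos(2·t). De la ecuación de la sacudida j(t) = 72·cos(2·t), sustituimos t = pi/4 para obtener j = 0.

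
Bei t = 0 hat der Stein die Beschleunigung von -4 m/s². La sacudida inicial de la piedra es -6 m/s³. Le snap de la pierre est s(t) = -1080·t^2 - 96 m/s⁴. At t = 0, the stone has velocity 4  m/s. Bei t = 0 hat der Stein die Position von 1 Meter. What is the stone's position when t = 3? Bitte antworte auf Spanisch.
Para resolver esto, necesitamos tomar 4 integrales de nuestra ecuación del snap s(t) = -1080·t^2 - 96. La integral del snap, con j(0) = -6, da la sacudida: j(t) = -360·t^3 - 96·t - 6. Tomando ∫j(t)dt y aplicando a(0) = -4, encontramos a(t) = -90·t^4 - 48·t^2 - 6·t - 4. La antiderivada de la aceleración, con v(0) = 4, da la velocidad: v(t) = -18·t^5 - 16·t^3 - 3·t^2 - 4·t + 4. La antiderivada de la velocidad, con x(0) = 1, da la posición: x(t) = -3·t^6 - 4·t^4 - t^3 - 2·t^2 + 4·t + 1. Usando x(t) = -3·t^6 - 4·t^4 - t^3 - 2·t^2 + 4·t + 1 y sustituyendo t = 3, encontramos x = -2543.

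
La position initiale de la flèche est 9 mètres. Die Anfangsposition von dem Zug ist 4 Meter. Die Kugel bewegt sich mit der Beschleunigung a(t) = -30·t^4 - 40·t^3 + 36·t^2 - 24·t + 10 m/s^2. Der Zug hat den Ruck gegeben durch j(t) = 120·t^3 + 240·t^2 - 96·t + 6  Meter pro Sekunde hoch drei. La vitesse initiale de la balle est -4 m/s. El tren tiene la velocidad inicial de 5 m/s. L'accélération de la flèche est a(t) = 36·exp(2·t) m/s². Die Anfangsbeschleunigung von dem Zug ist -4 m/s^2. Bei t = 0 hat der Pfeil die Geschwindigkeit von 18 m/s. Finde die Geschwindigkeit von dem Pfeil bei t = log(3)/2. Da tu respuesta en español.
Debemos encontrar la integral de nuestra ecuación de la aceleración a(t) = 36·exp(2·t) 1 vez. Integrando la aceleración y usando la condición inicial v(0) = 18, obtenemos v(t) = 18·exp(2·t). Tenemos la velocidad v(t) = 18·exp(2·t). Sustituyendo t = log(3)/2: v(log(3)/2) = 54.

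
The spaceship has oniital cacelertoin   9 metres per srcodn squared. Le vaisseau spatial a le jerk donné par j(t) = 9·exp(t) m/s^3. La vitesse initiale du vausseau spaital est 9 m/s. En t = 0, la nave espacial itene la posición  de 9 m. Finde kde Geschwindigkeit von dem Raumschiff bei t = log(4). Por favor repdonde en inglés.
To find the answer, we compute 2 integrals of j(t) = 9·exp(t). The antiderivative of jerk is acceleration. Using a(0) = 9, we get a(t) = 9·exp(t). Integrating acceleration and using the initial condition v(0) = 9, we get v(t) = 9·exp(t). We have velocity v(t) = 9·exp(t). Substituting t = log(4): v(log(4)) = 36.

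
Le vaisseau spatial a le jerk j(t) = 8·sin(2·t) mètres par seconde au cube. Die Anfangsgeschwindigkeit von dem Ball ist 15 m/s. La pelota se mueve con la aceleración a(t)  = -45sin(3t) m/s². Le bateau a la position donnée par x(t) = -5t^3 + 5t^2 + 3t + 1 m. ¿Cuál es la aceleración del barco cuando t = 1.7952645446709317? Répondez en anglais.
To solve this, we need to take 2 derivatives of our position equation x(t) = -5·t^3 + 5·t^2 + 3·t + 1. The derivative of position gives velocity: v(t) = -15·t^2 + 10·t + 3. Taking d/dt of v(t), we find a(t) = 10 - 30·t. Using a(t) = 10 - 30·t and substituting t = 1.7952645446709317, we find a = -43.8579363401279.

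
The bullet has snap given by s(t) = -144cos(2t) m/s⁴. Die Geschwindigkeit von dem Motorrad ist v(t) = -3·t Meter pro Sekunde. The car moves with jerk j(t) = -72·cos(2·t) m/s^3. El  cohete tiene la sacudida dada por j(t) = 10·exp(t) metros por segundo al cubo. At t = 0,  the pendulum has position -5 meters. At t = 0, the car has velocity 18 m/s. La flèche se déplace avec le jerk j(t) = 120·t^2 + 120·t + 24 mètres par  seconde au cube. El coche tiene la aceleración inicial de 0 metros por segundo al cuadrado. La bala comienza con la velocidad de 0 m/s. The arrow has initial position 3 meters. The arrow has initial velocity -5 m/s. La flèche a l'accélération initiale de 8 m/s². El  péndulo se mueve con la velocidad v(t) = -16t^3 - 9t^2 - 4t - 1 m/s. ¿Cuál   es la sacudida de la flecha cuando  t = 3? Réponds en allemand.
Mit j(t) = 120·t^2 + 120·t + 24 und Einsetzen von t = 3, finden wir j = 1464.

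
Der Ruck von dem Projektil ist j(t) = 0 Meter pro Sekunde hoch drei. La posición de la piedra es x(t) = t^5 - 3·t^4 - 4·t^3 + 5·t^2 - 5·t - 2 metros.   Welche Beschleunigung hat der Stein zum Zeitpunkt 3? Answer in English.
We must differentiate our position equation x(t) = t^5 - 3·t^4 - 4·t^3 + 5·t^2 - 5·t - 2 2 times. Taking d/dt of x(t), we find v(t) = 5·t^4 - 12·t^3 - 12·t^2 + 10·t - 5. Differentiating velocity, we get acceleration: a(t) = 20·t^3 - 36·t^2 - 24·t + 10. We have acceleration a(t) = 20·t^3 - 36·t^2 - 24·t + 10. Substituting t = 3: a(3) = 154.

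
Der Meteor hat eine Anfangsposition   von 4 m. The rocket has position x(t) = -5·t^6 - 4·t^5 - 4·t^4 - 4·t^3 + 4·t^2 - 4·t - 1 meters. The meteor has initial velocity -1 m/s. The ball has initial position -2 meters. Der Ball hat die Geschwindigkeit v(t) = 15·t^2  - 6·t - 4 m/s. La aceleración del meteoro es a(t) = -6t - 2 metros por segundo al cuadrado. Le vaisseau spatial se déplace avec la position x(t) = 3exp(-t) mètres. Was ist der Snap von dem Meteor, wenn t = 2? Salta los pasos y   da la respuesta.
Die Antwort ist 0.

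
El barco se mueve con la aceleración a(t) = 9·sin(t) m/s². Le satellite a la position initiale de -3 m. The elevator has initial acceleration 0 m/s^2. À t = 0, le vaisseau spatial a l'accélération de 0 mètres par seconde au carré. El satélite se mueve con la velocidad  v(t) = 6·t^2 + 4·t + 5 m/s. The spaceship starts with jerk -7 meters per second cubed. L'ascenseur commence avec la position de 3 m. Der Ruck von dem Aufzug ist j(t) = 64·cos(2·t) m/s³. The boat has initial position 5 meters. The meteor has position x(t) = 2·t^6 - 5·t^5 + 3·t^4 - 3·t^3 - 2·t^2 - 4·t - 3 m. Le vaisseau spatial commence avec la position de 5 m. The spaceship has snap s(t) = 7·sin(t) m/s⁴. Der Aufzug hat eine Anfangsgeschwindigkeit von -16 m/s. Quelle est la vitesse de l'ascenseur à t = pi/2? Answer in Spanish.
Para resolver esto, necesitamos tomar 2 antiderivadas de nuestra ecuación de la sacudida j(t) = 64·cos(2·t). La antiderivada de la sacudida es la aceleración. Usando a(0) = 0, obtenemos a(t) = 32·sin(2·t). Tomando ∫a(t)dt y aplicando v(0) = -16, encontramos v(t) = -16·cos(2·t). Usando v(t) = -16·cos(2·t) y sustituyendo t = pi/2, encontramos v = 16.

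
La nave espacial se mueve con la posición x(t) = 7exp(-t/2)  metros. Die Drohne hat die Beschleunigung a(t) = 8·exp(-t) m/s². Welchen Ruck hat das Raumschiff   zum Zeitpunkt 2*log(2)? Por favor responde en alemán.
Ausgehend von der Position x(t) = 7·exp(-t/2), nehmen wir 3 Ableitungen. Mit d/dt von x(t) finden wir v(t) = -7·exp(-t/2)/2. Die Ableitung von der Geschwindigkeit ergibt die Beschleunigung: a(t) = 7·exp(-t/2)/4. Durch Ableiten von der Beschleunigung erhalten wir den Ruck: j(t) = -7·exp(-t/2)/8. Mit j(t) = -7·exp(-t/2)/8 und Einsetzen von t = 2*log(2), finden wir j = -7/16.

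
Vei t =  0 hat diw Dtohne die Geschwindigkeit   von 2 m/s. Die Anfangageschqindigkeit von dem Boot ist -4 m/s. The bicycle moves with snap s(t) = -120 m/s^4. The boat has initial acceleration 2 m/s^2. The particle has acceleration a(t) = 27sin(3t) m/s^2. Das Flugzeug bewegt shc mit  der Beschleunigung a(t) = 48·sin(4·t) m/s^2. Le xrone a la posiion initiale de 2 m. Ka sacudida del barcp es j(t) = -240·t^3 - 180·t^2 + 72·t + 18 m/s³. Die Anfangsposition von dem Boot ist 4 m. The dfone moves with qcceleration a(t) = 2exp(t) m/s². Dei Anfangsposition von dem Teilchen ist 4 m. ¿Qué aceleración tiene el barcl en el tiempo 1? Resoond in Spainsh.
Debemos encontrar la antiderivada de nuestra ecuación de la sacudida j(t) = -240·t^3 - 180·t^2 + 72·t + 18 1 vez. Tomando ∫j(t)dt y aplicando a(0) = 2, encontramos a(t) = -60·t^4 - 60·t^3 + 36·t^2 + 18·t + 2. Usando a(t) = -60·t^4 - 60·t^3 + 36·t^2 + 18·t + 2 y sustituyendo t = 1, encontramos a = -64.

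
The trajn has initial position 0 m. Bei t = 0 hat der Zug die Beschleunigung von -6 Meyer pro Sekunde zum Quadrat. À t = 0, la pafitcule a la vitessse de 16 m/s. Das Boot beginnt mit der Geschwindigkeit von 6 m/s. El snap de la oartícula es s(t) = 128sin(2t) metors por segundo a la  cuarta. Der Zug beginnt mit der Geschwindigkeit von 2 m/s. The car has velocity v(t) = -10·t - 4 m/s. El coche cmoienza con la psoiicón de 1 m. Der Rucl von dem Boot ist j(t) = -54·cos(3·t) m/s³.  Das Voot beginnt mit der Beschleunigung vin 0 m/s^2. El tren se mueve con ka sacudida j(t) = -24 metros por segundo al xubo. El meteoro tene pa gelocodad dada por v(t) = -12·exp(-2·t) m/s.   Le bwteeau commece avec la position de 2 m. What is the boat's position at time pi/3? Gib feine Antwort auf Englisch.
To solve this, we need to take 3 antiderivatives of our jerk equation j(t) = -54·cos(3·t). Integrating jerk and using the initial condition a(0) = 0, we get a(t) = -18·sin(3·t). Taking ∫a(t)dt and applying v(0) = 6, we find v(t) = 6·cos(3·t). The antiderivative of velocity, with x(0) = 2, gives position: x(t) = 2·sin(3·t) + 2. From the given position equation x(t) = 2·sin(3·t) + 2, we substitute t = pi/3 to get x = 2.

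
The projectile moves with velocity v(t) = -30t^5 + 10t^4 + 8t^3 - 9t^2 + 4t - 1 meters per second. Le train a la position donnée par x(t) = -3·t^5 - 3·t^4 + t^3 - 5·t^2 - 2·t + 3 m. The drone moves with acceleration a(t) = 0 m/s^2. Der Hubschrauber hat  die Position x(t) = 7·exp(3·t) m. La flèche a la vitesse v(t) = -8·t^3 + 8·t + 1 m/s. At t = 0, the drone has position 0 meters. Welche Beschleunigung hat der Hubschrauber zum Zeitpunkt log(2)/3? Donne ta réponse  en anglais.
We must differentiate our position equation x(t) = 7·exp(3·t) 2 times. Differentiating position, we get velocity: v(t) = 21·exp(3·t). Differentiating velocity, we get acceleration: a(t) = 63·exp(3·t). We have acceleration a(t) = 63·exp(3·t). Substituting t = log(2)/3: a(log(2)/3) = 126.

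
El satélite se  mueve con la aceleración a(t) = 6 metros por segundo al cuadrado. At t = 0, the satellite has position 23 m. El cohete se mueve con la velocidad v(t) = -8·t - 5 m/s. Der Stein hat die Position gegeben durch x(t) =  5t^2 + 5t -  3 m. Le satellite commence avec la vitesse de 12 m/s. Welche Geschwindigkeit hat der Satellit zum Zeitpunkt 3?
Wir müssen unsere Gleichung für die Beschleunigung a(t) = 6 1-mal integrieren. Die Stammfunktion von der Beschleunigung, mit v(0) = 12, ergibt die Geschwindigkeit: v(t) = 6·t + 12. Wir haben die Geschwindigkeit v(t) = 6·t + 12. Durch Einsetzen von t = 3: v(3) = 30.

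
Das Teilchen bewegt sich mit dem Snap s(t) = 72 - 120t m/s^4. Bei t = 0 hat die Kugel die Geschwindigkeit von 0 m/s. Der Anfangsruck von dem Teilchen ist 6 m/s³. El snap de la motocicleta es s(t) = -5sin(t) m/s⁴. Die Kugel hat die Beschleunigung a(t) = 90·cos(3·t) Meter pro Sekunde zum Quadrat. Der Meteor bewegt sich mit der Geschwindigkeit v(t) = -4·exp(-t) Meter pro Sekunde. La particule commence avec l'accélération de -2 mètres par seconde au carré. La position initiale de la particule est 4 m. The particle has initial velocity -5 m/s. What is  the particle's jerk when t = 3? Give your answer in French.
Nous devons trouver l'intégrale de notre équation du snap s(t) = 72 - 120·t 1 fois. L'intégrale du snap, avec j(0) = 6, donne le jerk: j(t) = -60·t^2 + 72·t + 6. Nous avons le jerk j(t) = -60·t^2 + 72·t + 6. En substituant t = 3: j(3) = -318.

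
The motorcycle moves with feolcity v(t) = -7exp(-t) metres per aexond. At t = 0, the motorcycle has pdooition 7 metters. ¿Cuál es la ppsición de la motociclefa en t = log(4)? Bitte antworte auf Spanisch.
Necesitamos integrar nuestra ecuación de la velocidad v(t) = -7·exp(-t) 1 vez. La integral de la velocidad, con x(0) = 7, da la posición: x(t) = 7·exp(-t). Tenemos la posición x(t) = 7·exp(-t). Sustituyendo t = log(4): x(log(4)) = 7/4.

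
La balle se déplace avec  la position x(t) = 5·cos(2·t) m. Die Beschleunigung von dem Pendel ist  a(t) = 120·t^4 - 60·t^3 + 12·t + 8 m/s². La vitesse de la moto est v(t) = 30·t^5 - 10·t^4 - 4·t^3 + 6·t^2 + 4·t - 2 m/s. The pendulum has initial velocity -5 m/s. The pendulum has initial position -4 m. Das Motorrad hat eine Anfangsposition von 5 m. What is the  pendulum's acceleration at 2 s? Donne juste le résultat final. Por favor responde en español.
a(2) = 1472.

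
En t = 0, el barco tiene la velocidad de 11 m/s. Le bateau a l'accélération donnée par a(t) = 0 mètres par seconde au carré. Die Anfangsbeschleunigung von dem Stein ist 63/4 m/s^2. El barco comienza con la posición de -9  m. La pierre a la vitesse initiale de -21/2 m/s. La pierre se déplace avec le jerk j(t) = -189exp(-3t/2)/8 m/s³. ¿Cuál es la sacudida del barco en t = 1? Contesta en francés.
Nous devons dériver notre équation de l'accélération a(t) = 0 1 fois. En dérivant l'accélération, nous obtenons le jerk: j(t) = 0. En utilisant j(t) = 0 et en substituant t = 1, nous trouvons j = 0.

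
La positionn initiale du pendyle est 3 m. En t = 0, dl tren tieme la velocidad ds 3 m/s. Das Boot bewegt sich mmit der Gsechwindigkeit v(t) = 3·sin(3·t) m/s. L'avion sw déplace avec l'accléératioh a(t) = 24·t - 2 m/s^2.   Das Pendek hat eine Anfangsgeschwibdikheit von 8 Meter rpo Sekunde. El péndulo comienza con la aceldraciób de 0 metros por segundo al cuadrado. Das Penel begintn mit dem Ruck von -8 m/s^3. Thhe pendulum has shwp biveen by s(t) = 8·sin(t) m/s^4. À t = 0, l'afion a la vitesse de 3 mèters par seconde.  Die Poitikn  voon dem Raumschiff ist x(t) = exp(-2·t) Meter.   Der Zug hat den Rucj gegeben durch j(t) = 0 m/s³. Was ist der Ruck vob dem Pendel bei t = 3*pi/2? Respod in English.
To find the answer, we compute 1 integral of s(t) = 8·sin(t). The antiderivative of snap is jerk. Using j(0) = -8, we get j(t) = -8·cos(t). Using j(t) = -8·cos(t) and substituting t = 3*pi/2, we find j = 0.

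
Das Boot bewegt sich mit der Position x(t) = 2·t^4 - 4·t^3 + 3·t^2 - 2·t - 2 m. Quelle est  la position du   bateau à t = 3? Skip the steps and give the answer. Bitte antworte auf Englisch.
The position at t = 3 is x = 73.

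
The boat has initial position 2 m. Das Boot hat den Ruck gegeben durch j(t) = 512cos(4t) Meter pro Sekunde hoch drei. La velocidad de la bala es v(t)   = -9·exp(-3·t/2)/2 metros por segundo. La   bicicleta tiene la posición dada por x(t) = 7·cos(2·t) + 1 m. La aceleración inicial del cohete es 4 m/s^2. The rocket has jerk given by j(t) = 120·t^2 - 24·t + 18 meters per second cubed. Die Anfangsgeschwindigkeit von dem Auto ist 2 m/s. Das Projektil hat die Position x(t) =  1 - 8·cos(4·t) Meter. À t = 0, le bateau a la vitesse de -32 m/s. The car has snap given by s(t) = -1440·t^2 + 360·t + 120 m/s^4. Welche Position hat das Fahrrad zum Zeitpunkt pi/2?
Aus der Gleichung für die Position x(t) = 7·cos(2·t) + 1, setzen wir t = pi/2 ein und erhalten x = -6.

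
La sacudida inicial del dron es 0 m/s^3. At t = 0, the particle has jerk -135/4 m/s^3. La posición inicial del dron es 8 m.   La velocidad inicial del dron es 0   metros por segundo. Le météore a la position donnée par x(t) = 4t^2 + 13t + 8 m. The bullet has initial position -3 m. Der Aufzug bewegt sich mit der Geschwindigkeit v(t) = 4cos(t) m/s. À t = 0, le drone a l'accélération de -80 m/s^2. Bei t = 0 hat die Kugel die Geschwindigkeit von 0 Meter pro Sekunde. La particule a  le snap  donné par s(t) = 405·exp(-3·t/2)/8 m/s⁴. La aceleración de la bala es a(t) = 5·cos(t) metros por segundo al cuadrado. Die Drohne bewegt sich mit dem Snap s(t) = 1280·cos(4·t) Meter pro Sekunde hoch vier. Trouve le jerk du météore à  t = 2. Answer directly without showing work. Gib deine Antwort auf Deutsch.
j(2) = 0.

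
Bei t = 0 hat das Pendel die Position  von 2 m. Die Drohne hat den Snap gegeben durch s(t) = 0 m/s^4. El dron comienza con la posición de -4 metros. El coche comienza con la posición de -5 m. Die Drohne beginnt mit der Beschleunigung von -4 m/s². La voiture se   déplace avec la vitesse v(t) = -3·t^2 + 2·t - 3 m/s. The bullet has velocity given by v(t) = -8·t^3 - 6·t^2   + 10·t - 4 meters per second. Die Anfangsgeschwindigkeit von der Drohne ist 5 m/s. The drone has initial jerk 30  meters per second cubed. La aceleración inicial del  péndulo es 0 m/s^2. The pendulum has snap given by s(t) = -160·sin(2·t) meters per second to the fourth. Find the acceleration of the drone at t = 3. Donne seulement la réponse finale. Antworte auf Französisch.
À t = 3, a = 86.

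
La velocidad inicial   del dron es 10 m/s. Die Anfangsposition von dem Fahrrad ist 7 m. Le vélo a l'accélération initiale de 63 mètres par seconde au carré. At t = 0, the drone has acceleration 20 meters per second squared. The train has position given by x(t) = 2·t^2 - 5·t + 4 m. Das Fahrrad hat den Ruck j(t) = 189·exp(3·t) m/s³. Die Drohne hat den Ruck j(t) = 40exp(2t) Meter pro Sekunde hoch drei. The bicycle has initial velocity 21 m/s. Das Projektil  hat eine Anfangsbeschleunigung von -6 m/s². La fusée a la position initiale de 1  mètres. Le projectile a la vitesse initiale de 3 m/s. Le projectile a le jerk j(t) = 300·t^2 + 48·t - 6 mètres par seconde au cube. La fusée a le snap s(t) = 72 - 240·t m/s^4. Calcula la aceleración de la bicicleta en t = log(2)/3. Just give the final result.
La aceleración en t = log(2)/3 es a = 126.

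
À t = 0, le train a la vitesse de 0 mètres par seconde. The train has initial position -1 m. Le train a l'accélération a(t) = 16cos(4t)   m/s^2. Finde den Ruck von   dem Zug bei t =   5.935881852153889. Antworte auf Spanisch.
Debemos derivar nuestra ecuación de la aceleración a(t) = 16·cos(4·t) 1 vez. Tomando d/dt de a(t), encontramos j(t) = -64·sin(4·t). Tenemos la sacudida j(t) = -64·sin(4·t). Sustituyendo t = 5.935881852153889: j(5.935881852153889) = 62.9477853104145.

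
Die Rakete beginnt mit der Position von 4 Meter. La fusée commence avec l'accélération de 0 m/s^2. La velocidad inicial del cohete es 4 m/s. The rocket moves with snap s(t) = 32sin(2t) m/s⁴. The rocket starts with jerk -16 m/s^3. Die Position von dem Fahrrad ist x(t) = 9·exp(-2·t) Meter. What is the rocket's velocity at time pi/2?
Starting from snap s(t) = 32·sin(2·t), we take 3 antiderivatives. Integrating snap and using the initial condition j(0) = -16, we get j(t) = -16·cos(2·t). The integral of jerk, with a(0) = 0, gives acceleration: a(t) = -8·sin(2·t). Integrating acceleration and using the initial condition v(0) = 4, we get v(t) = 4·cos(2·t). Using v(t) = 4·cos(2·t) and substituting t = pi/2, we find v = -4.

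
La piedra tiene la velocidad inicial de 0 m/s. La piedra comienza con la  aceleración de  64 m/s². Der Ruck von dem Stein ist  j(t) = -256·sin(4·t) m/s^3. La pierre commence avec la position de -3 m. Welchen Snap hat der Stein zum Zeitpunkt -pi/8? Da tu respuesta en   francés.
Pour résoudre ceci, nous devons prendre 1 dérivée de notre équation du jerk j(t) = -256·sin(4·t). En prenant d/dt de j(t), nous trouvons s(t) = -1024·cos(4·t). Nous avons le snap s(t) = -1024·cos(4·t). En substituant t = -pi/8: s(-pi/8) = 0.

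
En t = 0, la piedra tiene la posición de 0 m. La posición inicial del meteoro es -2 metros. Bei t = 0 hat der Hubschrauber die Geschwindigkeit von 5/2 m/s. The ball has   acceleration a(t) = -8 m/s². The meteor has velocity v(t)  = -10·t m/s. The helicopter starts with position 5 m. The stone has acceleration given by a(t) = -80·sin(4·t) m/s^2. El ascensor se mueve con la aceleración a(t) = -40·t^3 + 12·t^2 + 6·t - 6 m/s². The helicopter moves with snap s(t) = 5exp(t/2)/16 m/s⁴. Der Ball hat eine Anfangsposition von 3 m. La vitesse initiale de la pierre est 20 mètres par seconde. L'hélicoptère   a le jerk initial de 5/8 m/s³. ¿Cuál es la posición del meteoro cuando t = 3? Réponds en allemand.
Wir müssen unsere Gleichung für die Geschwindigkeit v(t) = -10·t 1-mal integrieren. Durch Integration von der Geschwindigkeit und Verwendung der Anfangsbedingung x(0) = -2, erhalten wir x(t) = -5·t^2 - 2. Wir haben die Position x(t) = -5·t^2 - 2. Durch Einsetzen von t = 3: x(3) = -47.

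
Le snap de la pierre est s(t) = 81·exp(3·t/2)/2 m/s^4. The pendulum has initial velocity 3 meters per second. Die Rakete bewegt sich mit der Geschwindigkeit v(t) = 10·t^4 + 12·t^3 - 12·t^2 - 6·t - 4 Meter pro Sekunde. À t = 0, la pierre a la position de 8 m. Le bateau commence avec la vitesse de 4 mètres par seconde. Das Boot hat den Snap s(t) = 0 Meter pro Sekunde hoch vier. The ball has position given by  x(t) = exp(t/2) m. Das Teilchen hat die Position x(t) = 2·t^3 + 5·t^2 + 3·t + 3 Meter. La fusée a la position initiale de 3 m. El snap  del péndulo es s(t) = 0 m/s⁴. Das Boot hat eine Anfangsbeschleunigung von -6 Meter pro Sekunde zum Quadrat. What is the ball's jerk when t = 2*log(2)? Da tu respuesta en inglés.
To solve this, we need to take 3 derivatives of our position equation x(t) = exp(t/2). Taking d/dt of x(t), we find v(t) = exp(t/2)/2. Differentiating velocity, we get acceleration: a(t) = exp(t/2)/4. The derivative of acceleration gives jerk: j(t) = exp(t/2)/8. Using j(t) = exp(t/2)/8 and substituting t = 2*log(2), we find j = 1/4.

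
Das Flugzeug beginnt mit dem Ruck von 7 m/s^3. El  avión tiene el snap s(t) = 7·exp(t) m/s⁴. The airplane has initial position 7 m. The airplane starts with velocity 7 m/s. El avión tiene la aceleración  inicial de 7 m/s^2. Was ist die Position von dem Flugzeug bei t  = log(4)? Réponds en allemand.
Wir müssen das Integral unserer Gleichung für den Snap s(t) = 7·exp(t) 4-mal finden. Durch Integration von dem Snap und Verwendung der Anfangsbedingung j(0) = 7, erhalten wir j(t) = 7·exp(t). Die Stammfunktion von dem Ruck, mit a(0) = 7, ergibt die Beschleunigung: a(t) = 7·exp(t). Durch Integration von der Beschleunigung und Verwendung der Anfangsbedingung v(0) = 7, erhalten wir v(t) = 7·exp(t). Durch Integration von der Geschwindigkeit und Verwendung der Anfangsbedingung x(0) = 7, erhalten wir x(t) = 7·exp(t). Aus der Gleichung für die Position x(t) = 7·exp(t), setzen wir t = log(4) ein und erhalten x = 28.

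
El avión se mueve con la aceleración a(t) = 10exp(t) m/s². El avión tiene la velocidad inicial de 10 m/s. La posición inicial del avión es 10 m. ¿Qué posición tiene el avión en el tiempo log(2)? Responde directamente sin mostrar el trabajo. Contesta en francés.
La réponse est 20.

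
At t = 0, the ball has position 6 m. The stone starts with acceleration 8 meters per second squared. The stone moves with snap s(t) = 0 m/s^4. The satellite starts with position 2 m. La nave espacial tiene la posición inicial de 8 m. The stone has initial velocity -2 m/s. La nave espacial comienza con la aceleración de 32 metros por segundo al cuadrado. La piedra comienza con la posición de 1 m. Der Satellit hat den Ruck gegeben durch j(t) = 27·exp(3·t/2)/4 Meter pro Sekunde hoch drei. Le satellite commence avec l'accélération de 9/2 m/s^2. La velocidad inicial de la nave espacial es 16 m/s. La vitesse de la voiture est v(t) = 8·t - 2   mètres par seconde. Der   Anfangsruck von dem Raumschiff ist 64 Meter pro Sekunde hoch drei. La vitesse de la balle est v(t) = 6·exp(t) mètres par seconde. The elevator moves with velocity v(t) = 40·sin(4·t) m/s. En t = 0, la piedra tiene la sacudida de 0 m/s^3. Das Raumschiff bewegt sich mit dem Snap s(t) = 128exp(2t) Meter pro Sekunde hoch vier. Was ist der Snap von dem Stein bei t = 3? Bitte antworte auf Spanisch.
De la ecuación del snap s(t) = 0, sustituimos t = 3 para obtener s = 0.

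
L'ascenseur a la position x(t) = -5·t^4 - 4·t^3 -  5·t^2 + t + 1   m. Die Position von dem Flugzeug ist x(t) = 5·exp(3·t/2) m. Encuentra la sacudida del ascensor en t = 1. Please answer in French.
Nous devons dériver notre équation de la position x(t) = -5·t^4 - 4·t^3 - 5·t^2 + t + 1 3 fois. En prenant d/dt de x(t), nous trouvons v(t) = -20·t^3 - 12·t^2 - 10·t + 1. La dérivée de la vitesse donne l'accélération: a(t) = -60·t^2 - 24·t - 10. En prenant d/dt de a(t), nous trouvons j(t) = -120·t - 24. Nous avons le jerk j(t) = -120·t - 24. En substituant t = 1: j(1) = -144.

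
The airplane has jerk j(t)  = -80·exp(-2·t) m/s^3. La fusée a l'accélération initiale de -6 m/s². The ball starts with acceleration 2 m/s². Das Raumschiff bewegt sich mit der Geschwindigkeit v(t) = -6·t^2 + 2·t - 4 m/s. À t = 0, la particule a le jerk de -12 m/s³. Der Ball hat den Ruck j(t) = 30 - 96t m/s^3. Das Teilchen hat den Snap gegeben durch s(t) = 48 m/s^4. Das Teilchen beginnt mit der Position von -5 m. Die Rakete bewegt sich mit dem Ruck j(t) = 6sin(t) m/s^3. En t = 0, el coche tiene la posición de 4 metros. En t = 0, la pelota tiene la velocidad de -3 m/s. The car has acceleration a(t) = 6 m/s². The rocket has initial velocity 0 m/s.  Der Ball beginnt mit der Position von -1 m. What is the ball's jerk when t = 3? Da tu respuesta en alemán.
Wir haben den Ruck j(t) = 30 - 96·t. Durch Einsetzen von t = 3: j(3) = -258.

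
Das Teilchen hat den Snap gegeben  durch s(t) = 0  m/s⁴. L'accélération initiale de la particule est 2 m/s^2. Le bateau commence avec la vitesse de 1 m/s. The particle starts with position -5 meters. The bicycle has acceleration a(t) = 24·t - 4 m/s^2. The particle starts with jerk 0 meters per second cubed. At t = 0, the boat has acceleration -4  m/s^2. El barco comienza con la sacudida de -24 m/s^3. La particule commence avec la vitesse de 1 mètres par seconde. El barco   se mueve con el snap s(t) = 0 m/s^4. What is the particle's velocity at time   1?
We need to integrate our snap equation s(t) = 0 3 times. Taking ∫s(t)dt and applying j(0) = 0, we find j(t) = 0. Finding the antiderivative of j(t) and using a(0) = 2: a(t) = 2. The integral of acceleration, with v(0) = 1, gives velocity: v(t) = 2·t + 1. From the given velocity equation v(t) = 2·t + 1, we substitute t = 1 to get v = 3.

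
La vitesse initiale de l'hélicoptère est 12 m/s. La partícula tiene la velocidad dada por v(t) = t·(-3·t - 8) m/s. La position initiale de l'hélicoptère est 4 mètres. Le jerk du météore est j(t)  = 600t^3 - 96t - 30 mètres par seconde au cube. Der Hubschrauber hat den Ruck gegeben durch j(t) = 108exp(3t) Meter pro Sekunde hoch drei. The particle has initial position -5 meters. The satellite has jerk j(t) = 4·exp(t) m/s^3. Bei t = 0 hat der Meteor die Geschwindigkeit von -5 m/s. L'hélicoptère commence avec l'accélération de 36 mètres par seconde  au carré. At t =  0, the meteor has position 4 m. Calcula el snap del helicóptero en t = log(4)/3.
Para resolver esto, necesitamos tomar 1 derivada de nuestra ecuación de la sacudida j(t) = 108·exp(3·t). Tomando d/dt de j(t), encontramos s(t) = 324·exp(3·t). Tenemos el snap s(t) = 324·exp(3·t). Sustituyendo t = log(4)/3: s(log(4)/3) = 1296.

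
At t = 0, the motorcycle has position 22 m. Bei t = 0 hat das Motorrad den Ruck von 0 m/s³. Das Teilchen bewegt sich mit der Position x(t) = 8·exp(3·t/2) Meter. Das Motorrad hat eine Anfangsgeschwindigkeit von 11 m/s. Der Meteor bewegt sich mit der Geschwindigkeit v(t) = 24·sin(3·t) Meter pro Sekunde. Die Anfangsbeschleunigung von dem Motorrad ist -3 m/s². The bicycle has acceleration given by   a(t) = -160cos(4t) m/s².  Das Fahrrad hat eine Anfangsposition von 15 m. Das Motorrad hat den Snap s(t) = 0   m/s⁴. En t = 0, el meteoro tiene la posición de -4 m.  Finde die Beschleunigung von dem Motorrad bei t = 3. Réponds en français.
Pour résoudre ceci, nous devons prendre 2 primitives de notre équation du snap s(t) = 0. La primitive du snap est le jerk. En utilisant j(0) = 0, nous obtenons j(t) = 0. En prenant ∫j(t)dt et en appliquant a(0) = -3, nous trouvons a(t) = -3. De l'équation de l'accélération a(t) = -3, nous substituons t = 3 pour obtenir a = -3.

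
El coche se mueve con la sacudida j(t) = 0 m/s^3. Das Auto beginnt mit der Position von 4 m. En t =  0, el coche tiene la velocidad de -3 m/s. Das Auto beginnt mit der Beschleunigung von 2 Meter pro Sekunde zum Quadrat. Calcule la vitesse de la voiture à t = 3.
En partant du jerk j(t) = 0, nous prenons 2 primitives. En intégrant le jerk et en utilisant la condition initiale a(0) = 2, nous obtenons a(t) = 2. L'intégrale de l'accélération est la vitesse. En utilisant v(0) = -3, nous obtenons v(t) = 2·t - 3. De l'équation de la vitesse v(t) = 2·t - 3, nous substituons t = 3 pour obtenir v = 3.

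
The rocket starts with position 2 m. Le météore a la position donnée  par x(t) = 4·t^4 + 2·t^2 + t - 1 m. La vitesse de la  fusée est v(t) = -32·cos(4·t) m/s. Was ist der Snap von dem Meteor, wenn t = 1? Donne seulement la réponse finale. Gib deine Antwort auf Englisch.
The snap at t = 1 is s = 96.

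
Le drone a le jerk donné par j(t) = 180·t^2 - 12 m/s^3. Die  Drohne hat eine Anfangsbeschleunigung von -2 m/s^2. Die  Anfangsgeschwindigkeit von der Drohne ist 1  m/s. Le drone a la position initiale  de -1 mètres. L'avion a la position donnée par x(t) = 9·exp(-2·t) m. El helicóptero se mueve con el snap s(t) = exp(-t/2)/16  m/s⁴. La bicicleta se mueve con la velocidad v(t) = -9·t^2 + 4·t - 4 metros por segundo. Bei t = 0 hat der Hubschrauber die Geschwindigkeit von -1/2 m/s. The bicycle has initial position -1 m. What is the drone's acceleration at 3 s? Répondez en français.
En partant du jerk j(t) = 180·t^2 - 12, nous prenons 1 primitive. En intégrant le jerk et en utilisant la condition initiale a(0) = -2, nous obtenons a(t) = 60·t^3 - 12·t - 2. De l'équation de l'accélération a(t) = 60·t^3 - 12·t - 2, nous substituons t = 3 pour obtenir a = 1582.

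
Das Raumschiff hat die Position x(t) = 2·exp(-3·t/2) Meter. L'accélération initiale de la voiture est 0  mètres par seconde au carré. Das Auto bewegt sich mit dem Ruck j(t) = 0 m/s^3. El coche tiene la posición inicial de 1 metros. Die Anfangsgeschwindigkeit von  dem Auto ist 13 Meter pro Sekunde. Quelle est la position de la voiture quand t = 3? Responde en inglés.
To find the answer, we compute 3 integrals of j(t) = 0. Integrating jerk and using the initial condition a(0) = 0, we get a(t) = 0. Finding the antiderivative of a(t) and using v(0) = 13: v(t) = 13. The integral of velocity is position. Using x(0) = 1, we get x(t) = 13·t + 1. From the given position equation x(t) = 13·t + 1, we substitute t = 3 to get x = 40.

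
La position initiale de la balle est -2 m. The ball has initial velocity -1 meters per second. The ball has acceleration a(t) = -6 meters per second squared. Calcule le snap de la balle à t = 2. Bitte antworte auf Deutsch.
Wir müssen unsere Gleichung für die Beschleunigung a(t) = -6 2-mal ableiten. Durch Ableiten von der Beschleunigung erhalten wir den Ruck: j(t) = 0. Die Ableitung von dem Ruck ergibt den Snap: s(t) = 0. Mit s(t) = 0 und Einsetzen von t = 2, finden wir s = 0.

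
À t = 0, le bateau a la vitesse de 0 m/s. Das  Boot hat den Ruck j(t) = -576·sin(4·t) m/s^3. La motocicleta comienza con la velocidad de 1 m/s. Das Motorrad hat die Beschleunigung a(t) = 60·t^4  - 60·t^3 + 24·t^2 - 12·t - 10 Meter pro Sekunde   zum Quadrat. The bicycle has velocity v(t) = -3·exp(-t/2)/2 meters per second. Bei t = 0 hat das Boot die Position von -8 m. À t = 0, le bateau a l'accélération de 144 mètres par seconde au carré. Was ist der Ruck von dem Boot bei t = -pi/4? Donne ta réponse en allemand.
Aus der Gleichung für den Ruck j(t) = -576·sin(4·t), setzen wir t = -pi/4 ein und erhalten j = 0.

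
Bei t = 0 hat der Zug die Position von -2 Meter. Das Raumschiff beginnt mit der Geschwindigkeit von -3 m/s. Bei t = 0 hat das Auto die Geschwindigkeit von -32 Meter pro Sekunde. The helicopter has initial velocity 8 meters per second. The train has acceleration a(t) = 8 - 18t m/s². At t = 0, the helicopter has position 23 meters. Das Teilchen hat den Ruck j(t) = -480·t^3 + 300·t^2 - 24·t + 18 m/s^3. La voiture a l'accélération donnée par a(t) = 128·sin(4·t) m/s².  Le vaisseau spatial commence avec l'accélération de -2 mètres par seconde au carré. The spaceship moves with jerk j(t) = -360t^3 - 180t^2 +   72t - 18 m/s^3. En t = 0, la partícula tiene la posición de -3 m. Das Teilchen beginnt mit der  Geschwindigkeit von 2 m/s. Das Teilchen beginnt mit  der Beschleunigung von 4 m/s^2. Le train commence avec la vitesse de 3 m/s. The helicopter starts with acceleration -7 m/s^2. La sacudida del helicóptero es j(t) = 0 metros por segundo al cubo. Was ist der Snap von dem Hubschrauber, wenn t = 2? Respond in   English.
To solve this, we need to take 1 derivative of our jerk equation j(t) = 0. Differentiating jerk, we get snap: s(t) = 0. Using s(t) = 0 and substituting t = 2, we find s = 0.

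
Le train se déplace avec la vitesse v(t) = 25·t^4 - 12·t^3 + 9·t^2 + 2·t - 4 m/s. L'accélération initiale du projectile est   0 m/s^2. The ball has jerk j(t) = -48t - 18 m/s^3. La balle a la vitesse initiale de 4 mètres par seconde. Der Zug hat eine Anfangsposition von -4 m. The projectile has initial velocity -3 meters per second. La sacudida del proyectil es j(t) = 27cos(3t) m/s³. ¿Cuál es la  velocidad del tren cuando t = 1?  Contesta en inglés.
Using v(t) = 25·t^4 - 12·t^3 + 9·t^2 + 2·t - 4 and substituting t = 1, we find v = 20.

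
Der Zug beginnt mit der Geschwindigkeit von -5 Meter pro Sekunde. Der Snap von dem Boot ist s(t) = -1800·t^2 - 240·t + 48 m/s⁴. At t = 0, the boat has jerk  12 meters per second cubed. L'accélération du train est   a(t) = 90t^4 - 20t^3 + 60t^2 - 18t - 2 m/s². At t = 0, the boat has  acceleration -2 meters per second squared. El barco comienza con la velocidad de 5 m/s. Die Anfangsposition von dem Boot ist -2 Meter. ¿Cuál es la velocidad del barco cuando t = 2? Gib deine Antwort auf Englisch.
We must find the integral of our snap equation s(t) = -1800·t^2 - 240·t + 48 3 times. Finding the antiderivative of s(t) and using j(0) = 12: j(t) = -600·t^3 - 120·t^2 + 48·t + 12. Finding the integral of j(t) and using a(0) = -2: a(t) = -150·t^4 - 40·t^3 + 24·t^2 + 12·t - 2. Integrating acceleration and using the initial condition v(0) = 5, we get v(t) = -30·t^5 - 10·t^4 + 8·t^3 + 6·t^2 - 2·t + 5. Using v(t) = -30·t^5 - 10·t^4 + 8·t^3 + 6·t^2 - 2·t + 5 and substituting t = 2, we find v = -1031.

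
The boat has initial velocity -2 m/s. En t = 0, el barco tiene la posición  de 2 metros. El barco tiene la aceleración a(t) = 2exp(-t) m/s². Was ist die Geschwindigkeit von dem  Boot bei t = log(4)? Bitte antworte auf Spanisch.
Necesitamos integrar nuestra ecuación de la aceleración a(t) = 2·exp(-t) 1 vez. Integrando la aceleración y usando la condición inicial v(0) = -2, obtenemos v(t) = -2·exp(-t). Tenemos la velocidad v(t) = -2·exp(-t). Sustituyendo t = log(4): v(log(4)) = -1/2.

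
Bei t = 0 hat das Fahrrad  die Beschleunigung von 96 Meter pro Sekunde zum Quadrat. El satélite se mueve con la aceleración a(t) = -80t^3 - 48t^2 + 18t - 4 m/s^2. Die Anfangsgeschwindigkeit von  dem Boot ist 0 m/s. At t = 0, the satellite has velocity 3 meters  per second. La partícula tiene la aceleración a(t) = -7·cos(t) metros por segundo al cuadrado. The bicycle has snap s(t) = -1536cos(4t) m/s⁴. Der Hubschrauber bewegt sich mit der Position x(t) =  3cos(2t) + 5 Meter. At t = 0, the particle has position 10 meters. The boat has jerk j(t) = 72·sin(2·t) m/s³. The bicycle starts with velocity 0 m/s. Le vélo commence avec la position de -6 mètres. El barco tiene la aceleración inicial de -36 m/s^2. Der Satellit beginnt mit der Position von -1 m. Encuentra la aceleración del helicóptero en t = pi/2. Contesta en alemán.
Um dies zu lösen, müssen wir 2 Ableitungen unserer Gleichung für die Position x(t) = 3·cos(2·t) + 5 nehmen. Die Ableitung von der Position ergibt die Geschwindigkeit: v(t) = -6·sin(2·t). Mit d/dt von v(t) finden wir a(t) = -12·cos(2·t). Aus der Gleichung für die Beschleunigung a(t) = -12·cos(2·t), setzen wir t = pi/2 ein und erhalten a = 12.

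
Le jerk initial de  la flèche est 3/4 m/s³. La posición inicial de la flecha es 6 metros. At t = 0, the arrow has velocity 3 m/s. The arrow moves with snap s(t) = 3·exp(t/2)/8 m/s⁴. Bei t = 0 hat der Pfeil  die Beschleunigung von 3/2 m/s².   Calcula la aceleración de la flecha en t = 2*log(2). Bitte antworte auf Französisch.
Pour résoudre ceci, nous devons prendre 2 primitives de notre équation du snap s(t) = 3·exp(t/2)/8. La primitive du snap est le jerk. En utilisant j(0) = 3/4, nous obtenons j(t) = 3·exp(t/2)/4. L'intégrale du jerk est l'accélération. En utilisant a(0) = 3/2, nous obtenons a(t) = 3·exp(t/2)/2. De l'équation de l'accélération a(t) = 3·exp(t/2)/2, nous substituons t = 2*log(2) pour obtenir a = 3.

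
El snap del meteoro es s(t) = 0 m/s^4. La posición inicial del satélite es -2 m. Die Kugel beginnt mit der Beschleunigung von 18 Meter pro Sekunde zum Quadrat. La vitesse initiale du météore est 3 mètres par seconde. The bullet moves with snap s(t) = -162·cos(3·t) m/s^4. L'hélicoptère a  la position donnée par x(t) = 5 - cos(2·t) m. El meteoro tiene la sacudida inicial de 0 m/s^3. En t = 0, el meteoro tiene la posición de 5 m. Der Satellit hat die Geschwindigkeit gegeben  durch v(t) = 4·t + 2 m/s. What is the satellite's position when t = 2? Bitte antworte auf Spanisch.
Necesitamos integrar nuestra ecuación de la velocidad v(t) = 4·t + 2 1 vez. Tomando ∫v(t)dt y aplicando x(0) = -2, encontramos x(t) = 2·t^2 + 2·t - 2. De la ecuación de la posición x(t) = 2·t^2 + 2·t - 2, sustituimos t = 2 para obtener x = 10.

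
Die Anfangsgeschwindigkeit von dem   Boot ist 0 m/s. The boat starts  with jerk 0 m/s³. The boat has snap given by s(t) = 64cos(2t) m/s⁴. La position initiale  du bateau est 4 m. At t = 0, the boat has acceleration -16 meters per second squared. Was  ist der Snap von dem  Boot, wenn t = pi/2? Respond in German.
Wir haben den Snap s(t) = 64·cos(2·t). Durch Einsetzen von t = pi/2: s(pi/2) = -64.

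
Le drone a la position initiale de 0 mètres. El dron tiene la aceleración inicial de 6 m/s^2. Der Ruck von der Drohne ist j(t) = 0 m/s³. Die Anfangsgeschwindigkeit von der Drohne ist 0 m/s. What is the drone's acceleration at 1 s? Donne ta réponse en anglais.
We need to integrate our jerk equation j(t) = 0 1 time. The integral of jerk, with a(0) = 6, gives acceleration: a(t) = 6. Using a(t) = 6 and substituting t = 1, we find a = 6.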